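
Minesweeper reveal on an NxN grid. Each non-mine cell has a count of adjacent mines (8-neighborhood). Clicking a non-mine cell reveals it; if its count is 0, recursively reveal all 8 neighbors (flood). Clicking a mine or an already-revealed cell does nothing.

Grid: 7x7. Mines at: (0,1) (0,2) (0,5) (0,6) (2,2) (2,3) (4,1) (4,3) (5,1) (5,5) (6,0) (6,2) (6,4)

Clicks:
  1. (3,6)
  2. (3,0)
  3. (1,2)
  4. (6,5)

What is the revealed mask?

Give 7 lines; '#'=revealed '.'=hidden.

Click 1 (3,6) count=0: revealed 12 new [(1,4) (1,5) (1,6) (2,4) (2,5) (2,6) (3,4) (3,5) (3,6) (4,4) (4,5) (4,6)] -> total=12
Click 2 (3,0) count=1: revealed 1 new [(3,0)] -> total=13
Click 3 (1,2) count=4: revealed 1 new [(1,2)] -> total=14
Click 4 (6,5) count=2: revealed 1 new [(6,5)] -> total=15

Answer: .......
..#.###
....###
#...###
....###
.......
.....#.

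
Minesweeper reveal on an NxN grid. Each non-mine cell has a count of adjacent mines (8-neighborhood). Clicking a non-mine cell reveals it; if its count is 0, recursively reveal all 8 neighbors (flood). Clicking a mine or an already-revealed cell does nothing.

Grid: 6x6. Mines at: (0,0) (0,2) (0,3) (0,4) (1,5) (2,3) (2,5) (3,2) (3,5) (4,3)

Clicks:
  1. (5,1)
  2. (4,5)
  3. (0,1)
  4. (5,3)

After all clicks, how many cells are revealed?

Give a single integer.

Answer: 15

Derivation:
Click 1 (5,1) count=0: revealed 12 new [(1,0) (1,1) (2,0) (2,1) (3,0) (3,1) (4,0) (4,1) (4,2) (5,0) (5,1) (5,2)] -> total=12
Click 2 (4,5) count=1: revealed 1 new [(4,5)] -> total=13
Click 3 (0,1) count=2: revealed 1 new [(0,1)] -> total=14
Click 4 (5,3) count=1: revealed 1 new [(5,3)] -> total=15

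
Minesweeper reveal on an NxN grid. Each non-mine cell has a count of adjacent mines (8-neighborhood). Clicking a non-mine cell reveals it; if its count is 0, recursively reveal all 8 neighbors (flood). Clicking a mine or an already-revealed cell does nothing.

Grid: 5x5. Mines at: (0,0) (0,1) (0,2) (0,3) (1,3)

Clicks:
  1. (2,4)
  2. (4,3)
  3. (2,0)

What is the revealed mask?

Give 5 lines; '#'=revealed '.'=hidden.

Answer: .....
###..
#####
#####
#####

Derivation:
Click 1 (2,4) count=1: revealed 1 new [(2,4)] -> total=1
Click 2 (4,3) count=0: revealed 17 new [(1,0) (1,1) (1,2) (2,0) (2,1) (2,2) (2,3) (3,0) (3,1) (3,2) (3,3) (3,4) (4,0) (4,1) (4,2) (4,3) (4,4)] -> total=18
Click 3 (2,0) count=0: revealed 0 new [(none)] -> total=18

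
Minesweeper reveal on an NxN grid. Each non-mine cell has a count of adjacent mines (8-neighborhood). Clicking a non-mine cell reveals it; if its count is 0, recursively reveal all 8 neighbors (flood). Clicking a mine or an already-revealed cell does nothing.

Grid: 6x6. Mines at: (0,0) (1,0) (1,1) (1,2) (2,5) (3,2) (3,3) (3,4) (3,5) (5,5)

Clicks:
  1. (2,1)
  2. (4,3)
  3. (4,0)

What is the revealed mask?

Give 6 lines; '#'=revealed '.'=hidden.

Click 1 (2,1) count=4: revealed 1 new [(2,1)] -> total=1
Click 2 (4,3) count=3: revealed 1 new [(4,3)] -> total=2
Click 3 (4,0) count=0: revealed 12 new [(2,0) (3,0) (3,1) (4,0) (4,1) (4,2) (4,4) (5,0) (5,1) (5,2) (5,3) (5,4)] -> total=14

Answer: ......
......
##....
##....
#####.
#####.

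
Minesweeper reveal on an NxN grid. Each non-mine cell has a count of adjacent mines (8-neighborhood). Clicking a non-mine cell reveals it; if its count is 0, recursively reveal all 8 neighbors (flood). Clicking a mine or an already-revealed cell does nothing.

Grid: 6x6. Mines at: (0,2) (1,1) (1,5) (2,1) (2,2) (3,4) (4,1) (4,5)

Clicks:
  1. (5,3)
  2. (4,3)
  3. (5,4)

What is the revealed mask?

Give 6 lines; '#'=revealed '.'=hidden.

Answer: ......
......
......
......
..###.
..###.

Derivation:
Click 1 (5,3) count=0: revealed 6 new [(4,2) (4,3) (4,4) (5,2) (5,3) (5,4)] -> total=6
Click 2 (4,3) count=1: revealed 0 new [(none)] -> total=6
Click 3 (5,4) count=1: revealed 0 new [(none)] -> total=6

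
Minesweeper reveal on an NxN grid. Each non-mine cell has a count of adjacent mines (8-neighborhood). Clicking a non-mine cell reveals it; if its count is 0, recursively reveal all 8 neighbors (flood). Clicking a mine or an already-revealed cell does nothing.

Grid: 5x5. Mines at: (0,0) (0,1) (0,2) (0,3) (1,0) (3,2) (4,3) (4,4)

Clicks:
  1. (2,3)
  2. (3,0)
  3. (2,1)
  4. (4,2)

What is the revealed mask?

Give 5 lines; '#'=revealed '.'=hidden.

Answer: .....
.....
##.#.
##...
###..

Derivation:
Click 1 (2,3) count=1: revealed 1 new [(2,3)] -> total=1
Click 2 (3,0) count=0: revealed 6 new [(2,0) (2,1) (3,0) (3,1) (4,0) (4,1)] -> total=7
Click 3 (2,1) count=2: revealed 0 new [(none)] -> total=7
Click 4 (4,2) count=2: revealed 1 new [(4,2)] -> total=8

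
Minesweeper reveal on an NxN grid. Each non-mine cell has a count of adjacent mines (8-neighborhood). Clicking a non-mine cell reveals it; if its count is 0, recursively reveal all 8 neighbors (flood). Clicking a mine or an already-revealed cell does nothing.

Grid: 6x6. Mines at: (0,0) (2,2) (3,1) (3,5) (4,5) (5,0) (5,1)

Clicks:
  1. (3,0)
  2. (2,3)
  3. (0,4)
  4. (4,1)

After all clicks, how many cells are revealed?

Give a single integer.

Click 1 (3,0) count=1: revealed 1 new [(3,0)] -> total=1
Click 2 (2,3) count=1: revealed 1 new [(2,3)] -> total=2
Click 3 (0,4) count=0: revealed 12 new [(0,1) (0,2) (0,3) (0,4) (0,5) (1,1) (1,2) (1,3) (1,4) (1,5) (2,4) (2,5)] -> total=14
Click 4 (4,1) count=3: revealed 1 new [(4,1)] -> total=15

Answer: 15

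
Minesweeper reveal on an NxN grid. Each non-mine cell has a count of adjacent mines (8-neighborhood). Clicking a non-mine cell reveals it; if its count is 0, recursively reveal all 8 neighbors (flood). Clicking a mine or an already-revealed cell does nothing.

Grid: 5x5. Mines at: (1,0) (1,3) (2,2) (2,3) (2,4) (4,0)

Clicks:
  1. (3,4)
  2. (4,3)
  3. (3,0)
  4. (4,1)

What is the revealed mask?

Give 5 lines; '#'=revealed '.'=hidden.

Answer: .....
.....
.....
#####
.####

Derivation:
Click 1 (3,4) count=2: revealed 1 new [(3,4)] -> total=1
Click 2 (4,3) count=0: revealed 7 new [(3,1) (3,2) (3,3) (4,1) (4,2) (4,3) (4,4)] -> total=8
Click 3 (3,0) count=1: revealed 1 new [(3,0)] -> total=9
Click 4 (4,1) count=1: revealed 0 new [(none)] -> total=9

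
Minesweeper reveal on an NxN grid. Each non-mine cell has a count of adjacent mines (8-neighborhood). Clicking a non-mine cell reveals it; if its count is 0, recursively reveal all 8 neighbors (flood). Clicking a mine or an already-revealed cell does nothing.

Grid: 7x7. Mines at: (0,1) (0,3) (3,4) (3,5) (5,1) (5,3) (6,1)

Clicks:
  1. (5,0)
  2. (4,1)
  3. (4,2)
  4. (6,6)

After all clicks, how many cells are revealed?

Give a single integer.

Answer: 12

Derivation:
Click 1 (5,0) count=2: revealed 1 new [(5,0)] -> total=1
Click 2 (4,1) count=1: revealed 1 new [(4,1)] -> total=2
Click 3 (4,2) count=2: revealed 1 new [(4,2)] -> total=3
Click 4 (6,6) count=0: revealed 9 new [(4,4) (4,5) (4,6) (5,4) (5,5) (5,6) (6,4) (6,5) (6,6)] -> total=12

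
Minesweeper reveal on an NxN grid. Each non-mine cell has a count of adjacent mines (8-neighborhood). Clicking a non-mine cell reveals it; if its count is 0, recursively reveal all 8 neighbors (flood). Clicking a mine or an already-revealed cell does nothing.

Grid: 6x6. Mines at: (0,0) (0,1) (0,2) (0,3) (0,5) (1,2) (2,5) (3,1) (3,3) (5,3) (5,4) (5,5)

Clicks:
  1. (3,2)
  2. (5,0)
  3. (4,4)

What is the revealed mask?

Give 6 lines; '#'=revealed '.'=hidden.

Click 1 (3,2) count=2: revealed 1 new [(3,2)] -> total=1
Click 2 (5,0) count=0: revealed 6 new [(4,0) (4,1) (4,2) (5,0) (5,1) (5,2)] -> total=7
Click 3 (4,4) count=4: revealed 1 new [(4,4)] -> total=8

Answer: ......
......
......
..#...
###.#.
###...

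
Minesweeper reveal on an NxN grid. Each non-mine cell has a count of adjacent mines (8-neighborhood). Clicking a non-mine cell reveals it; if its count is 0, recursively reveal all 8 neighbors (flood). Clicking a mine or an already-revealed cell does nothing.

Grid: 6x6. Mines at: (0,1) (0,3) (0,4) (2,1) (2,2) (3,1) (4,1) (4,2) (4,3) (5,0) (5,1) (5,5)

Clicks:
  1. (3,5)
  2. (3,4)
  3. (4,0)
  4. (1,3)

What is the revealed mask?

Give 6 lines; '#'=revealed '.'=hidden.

Click 1 (3,5) count=0: revealed 11 new [(1,3) (1,4) (1,5) (2,3) (2,4) (2,5) (3,3) (3,4) (3,5) (4,4) (4,5)] -> total=11
Click 2 (3,4) count=1: revealed 0 new [(none)] -> total=11
Click 3 (4,0) count=4: revealed 1 new [(4,0)] -> total=12
Click 4 (1,3) count=3: revealed 0 new [(none)] -> total=12

Answer: ......
...###
...###
...###
#...##
......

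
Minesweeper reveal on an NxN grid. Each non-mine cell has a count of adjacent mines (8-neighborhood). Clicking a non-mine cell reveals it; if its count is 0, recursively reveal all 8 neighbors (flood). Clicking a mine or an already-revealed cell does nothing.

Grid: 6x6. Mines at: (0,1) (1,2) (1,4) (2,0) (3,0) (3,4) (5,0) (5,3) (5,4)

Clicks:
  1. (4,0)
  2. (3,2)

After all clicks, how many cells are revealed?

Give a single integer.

Click 1 (4,0) count=2: revealed 1 new [(4,0)] -> total=1
Click 2 (3,2) count=0: revealed 9 new [(2,1) (2,2) (2,3) (3,1) (3,2) (3,3) (4,1) (4,2) (4,3)] -> total=10

Answer: 10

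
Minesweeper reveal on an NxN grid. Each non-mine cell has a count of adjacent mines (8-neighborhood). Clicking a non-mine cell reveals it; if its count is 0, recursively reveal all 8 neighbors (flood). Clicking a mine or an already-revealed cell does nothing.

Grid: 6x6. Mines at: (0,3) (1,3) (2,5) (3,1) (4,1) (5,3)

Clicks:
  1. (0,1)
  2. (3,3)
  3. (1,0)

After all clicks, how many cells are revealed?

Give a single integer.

Click 1 (0,1) count=0: revealed 9 new [(0,0) (0,1) (0,2) (1,0) (1,1) (1,2) (2,0) (2,1) (2,2)] -> total=9
Click 2 (3,3) count=0: revealed 8 new [(2,3) (2,4) (3,2) (3,3) (3,4) (4,2) (4,3) (4,4)] -> total=17
Click 3 (1,0) count=0: revealed 0 new [(none)] -> total=17

Answer: 17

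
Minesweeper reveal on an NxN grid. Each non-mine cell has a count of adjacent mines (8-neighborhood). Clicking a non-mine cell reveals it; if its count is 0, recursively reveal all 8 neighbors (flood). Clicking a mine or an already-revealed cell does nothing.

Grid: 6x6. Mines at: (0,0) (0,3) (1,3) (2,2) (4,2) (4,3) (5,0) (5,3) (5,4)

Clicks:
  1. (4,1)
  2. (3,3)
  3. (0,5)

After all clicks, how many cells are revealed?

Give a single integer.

Answer: 12

Derivation:
Click 1 (4,1) count=2: revealed 1 new [(4,1)] -> total=1
Click 2 (3,3) count=3: revealed 1 new [(3,3)] -> total=2
Click 3 (0,5) count=0: revealed 10 new [(0,4) (0,5) (1,4) (1,5) (2,4) (2,5) (3,4) (3,5) (4,4) (4,5)] -> total=12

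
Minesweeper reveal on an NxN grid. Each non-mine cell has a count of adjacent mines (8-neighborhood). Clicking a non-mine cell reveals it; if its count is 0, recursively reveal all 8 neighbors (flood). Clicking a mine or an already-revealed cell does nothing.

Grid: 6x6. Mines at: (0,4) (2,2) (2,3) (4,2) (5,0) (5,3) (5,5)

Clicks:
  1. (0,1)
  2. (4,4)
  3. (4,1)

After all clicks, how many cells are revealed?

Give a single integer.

Click 1 (0,1) count=0: revealed 14 new [(0,0) (0,1) (0,2) (0,3) (1,0) (1,1) (1,2) (1,3) (2,0) (2,1) (3,0) (3,1) (4,0) (4,1)] -> total=14
Click 2 (4,4) count=2: revealed 1 new [(4,4)] -> total=15
Click 3 (4,1) count=2: revealed 0 new [(none)] -> total=15

Answer: 15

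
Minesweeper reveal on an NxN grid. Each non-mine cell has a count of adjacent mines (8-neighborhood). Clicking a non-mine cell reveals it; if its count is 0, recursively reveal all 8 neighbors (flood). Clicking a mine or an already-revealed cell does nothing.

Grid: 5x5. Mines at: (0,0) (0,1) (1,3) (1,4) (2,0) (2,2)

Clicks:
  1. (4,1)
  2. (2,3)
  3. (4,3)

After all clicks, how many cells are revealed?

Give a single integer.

Answer: 12

Derivation:
Click 1 (4,1) count=0: revealed 12 new [(2,3) (2,4) (3,0) (3,1) (3,2) (3,3) (3,4) (4,0) (4,1) (4,2) (4,3) (4,4)] -> total=12
Click 2 (2,3) count=3: revealed 0 new [(none)] -> total=12
Click 3 (4,3) count=0: revealed 0 new [(none)] -> total=12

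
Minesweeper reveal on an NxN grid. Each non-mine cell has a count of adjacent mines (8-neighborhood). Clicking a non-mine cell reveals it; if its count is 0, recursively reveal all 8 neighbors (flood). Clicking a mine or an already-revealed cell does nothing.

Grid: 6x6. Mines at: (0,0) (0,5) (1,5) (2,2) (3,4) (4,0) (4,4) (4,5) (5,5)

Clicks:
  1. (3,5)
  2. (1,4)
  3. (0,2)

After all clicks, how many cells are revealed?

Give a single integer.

Click 1 (3,5) count=3: revealed 1 new [(3,5)] -> total=1
Click 2 (1,4) count=2: revealed 1 new [(1,4)] -> total=2
Click 3 (0,2) count=0: revealed 7 new [(0,1) (0,2) (0,3) (0,4) (1,1) (1,2) (1,3)] -> total=9

Answer: 9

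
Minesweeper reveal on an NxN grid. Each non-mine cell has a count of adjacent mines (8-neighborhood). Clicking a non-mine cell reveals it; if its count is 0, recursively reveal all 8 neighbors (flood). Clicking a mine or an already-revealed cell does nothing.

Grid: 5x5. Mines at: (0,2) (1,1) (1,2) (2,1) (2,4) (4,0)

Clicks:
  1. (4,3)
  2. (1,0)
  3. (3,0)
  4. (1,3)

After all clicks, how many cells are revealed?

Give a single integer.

Answer: 11

Derivation:
Click 1 (4,3) count=0: revealed 8 new [(3,1) (3,2) (3,3) (3,4) (4,1) (4,2) (4,3) (4,4)] -> total=8
Click 2 (1,0) count=2: revealed 1 new [(1,0)] -> total=9
Click 3 (3,0) count=2: revealed 1 new [(3,0)] -> total=10
Click 4 (1,3) count=3: revealed 1 new [(1,3)] -> total=11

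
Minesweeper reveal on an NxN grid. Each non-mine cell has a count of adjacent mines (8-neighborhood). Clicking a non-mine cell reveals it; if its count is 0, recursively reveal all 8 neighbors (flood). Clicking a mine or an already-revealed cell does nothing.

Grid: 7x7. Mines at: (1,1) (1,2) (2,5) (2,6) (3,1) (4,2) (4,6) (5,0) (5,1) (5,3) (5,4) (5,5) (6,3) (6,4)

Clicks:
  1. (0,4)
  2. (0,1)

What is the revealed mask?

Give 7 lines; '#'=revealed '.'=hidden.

Click 1 (0,4) count=0: revealed 8 new [(0,3) (0,4) (0,5) (0,6) (1,3) (1,4) (1,5) (1,6)] -> total=8
Click 2 (0,1) count=2: revealed 1 new [(0,1)] -> total=9

Answer: .#.####
...####
.......
.......
.......
.......
.......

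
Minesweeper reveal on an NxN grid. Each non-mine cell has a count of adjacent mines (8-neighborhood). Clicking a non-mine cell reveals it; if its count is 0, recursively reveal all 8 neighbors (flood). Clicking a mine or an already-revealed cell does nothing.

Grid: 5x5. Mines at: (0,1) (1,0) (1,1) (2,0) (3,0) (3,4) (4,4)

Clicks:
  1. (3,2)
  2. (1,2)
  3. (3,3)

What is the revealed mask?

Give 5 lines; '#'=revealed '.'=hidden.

Answer: .....
..#..
.###.
.###.
.###.

Derivation:
Click 1 (3,2) count=0: revealed 9 new [(2,1) (2,2) (2,3) (3,1) (3,2) (3,3) (4,1) (4,2) (4,3)] -> total=9
Click 2 (1,2) count=2: revealed 1 new [(1,2)] -> total=10
Click 3 (3,3) count=2: revealed 0 new [(none)] -> total=10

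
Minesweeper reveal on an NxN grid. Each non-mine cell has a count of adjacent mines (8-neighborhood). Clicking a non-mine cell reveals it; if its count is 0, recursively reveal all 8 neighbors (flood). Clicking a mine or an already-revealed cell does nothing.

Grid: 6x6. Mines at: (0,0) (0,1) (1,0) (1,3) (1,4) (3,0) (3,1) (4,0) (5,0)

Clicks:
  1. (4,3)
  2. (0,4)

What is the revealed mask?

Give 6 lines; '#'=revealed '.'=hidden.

Answer: ....#.
......
..####
..####
.#####
.#####

Derivation:
Click 1 (4,3) count=0: revealed 18 new [(2,2) (2,3) (2,4) (2,5) (3,2) (3,3) (3,4) (3,5) (4,1) (4,2) (4,3) (4,4) (4,5) (5,1) (5,2) (5,3) (5,4) (5,5)] -> total=18
Click 2 (0,4) count=2: revealed 1 new [(0,4)] -> total=19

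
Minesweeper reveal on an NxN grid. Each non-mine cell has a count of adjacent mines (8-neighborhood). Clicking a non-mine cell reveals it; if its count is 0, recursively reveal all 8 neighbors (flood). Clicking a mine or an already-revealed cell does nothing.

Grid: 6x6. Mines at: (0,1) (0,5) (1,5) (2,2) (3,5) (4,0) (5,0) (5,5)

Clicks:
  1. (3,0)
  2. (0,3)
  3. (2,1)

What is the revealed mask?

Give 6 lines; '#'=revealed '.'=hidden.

Answer: ..###.
..###.
.#....
#.....
......
......

Derivation:
Click 1 (3,0) count=1: revealed 1 new [(3,0)] -> total=1
Click 2 (0,3) count=0: revealed 6 new [(0,2) (0,3) (0,4) (1,2) (1,3) (1,4)] -> total=7
Click 3 (2,1) count=1: revealed 1 new [(2,1)] -> total=8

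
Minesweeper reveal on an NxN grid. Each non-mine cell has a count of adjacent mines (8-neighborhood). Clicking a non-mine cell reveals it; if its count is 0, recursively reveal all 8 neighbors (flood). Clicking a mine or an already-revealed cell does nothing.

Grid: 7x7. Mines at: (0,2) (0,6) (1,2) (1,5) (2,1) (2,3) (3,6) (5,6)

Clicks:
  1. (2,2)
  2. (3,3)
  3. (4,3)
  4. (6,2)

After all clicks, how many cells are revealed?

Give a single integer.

Click 1 (2,2) count=3: revealed 1 new [(2,2)] -> total=1
Click 2 (3,3) count=1: revealed 1 new [(3,3)] -> total=2
Click 3 (4,3) count=0: revealed 23 new [(3,0) (3,1) (3,2) (3,4) (3,5) (4,0) (4,1) (4,2) (4,3) (4,4) (4,5) (5,0) (5,1) (5,2) (5,3) (5,4) (5,5) (6,0) (6,1) (6,2) (6,3) (6,4) (6,5)] -> total=25
Click 4 (6,2) count=0: revealed 0 new [(none)] -> total=25

Answer: 25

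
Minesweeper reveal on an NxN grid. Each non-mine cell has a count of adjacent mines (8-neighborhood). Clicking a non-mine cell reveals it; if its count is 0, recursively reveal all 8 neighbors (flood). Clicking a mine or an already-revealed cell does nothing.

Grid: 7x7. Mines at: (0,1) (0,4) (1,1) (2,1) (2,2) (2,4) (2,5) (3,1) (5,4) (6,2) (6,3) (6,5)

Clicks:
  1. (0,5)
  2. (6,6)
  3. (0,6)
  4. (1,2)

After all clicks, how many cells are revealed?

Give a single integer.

Click 1 (0,5) count=1: revealed 1 new [(0,5)] -> total=1
Click 2 (6,6) count=1: revealed 1 new [(6,6)] -> total=2
Click 3 (0,6) count=0: revealed 3 new [(0,6) (1,5) (1,6)] -> total=5
Click 4 (1,2) count=4: revealed 1 new [(1,2)] -> total=6

Answer: 6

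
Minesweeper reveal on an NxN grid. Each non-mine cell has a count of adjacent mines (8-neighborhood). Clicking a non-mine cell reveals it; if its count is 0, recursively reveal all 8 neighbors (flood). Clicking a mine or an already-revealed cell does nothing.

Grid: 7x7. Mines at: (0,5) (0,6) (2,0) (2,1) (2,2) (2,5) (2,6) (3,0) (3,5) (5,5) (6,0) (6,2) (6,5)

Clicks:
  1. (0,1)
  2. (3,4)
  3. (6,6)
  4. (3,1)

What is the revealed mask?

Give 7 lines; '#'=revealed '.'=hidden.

Answer: #####..
#####..
.......
.#..#..
.......
.......
......#

Derivation:
Click 1 (0,1) count=0: revealed 10 new [(0,0) (0,1) (0,2) (0,3) (0,4) (1,0) (1,1) (1,2) (1,3) (1,4)] -> total=10
Click 2 (3,4) count=2: revealed 1 new [(3,4)] -> total=11
Click 3 (6,6) count=2: revealed 1 new [(6,6)] -> total=12
Click 4 (3,1) count=4: revealed 1 new [(3,1)] -> total=13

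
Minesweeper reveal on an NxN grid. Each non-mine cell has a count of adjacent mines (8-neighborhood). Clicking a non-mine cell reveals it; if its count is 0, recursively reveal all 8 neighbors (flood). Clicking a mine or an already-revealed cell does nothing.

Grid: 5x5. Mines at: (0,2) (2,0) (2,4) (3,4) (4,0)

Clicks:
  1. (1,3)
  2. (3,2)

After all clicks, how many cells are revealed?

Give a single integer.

Click 1 (1,3) count=2: revealed 1 new [(1,3)] -> total=1
Click 2 (3,2) count=0: revealed 11 new [(1,1) (1,2) (2,1) (2,2) (2,3) (3,1) (3,2) (3,3) (4,1) (4,2) (4,3)] -> total=12

Answer: 12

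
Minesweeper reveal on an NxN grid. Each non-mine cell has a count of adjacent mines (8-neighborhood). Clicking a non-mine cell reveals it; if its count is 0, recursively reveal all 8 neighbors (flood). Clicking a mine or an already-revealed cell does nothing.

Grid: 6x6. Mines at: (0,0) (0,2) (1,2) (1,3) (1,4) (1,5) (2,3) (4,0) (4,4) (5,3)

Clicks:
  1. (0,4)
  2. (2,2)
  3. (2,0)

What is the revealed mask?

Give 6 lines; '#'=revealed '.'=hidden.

Answer: ....#.
##....
###...
##....
......
......

Derivation:
Click 1 (0,4) count=3: revealed 1 new [(0,4)] -> total=1
Click 2 (2,2) count=3: revealed 1 new [(2,2)] -> total=2
Click 3 (2,0) count=0: revealed 6 new [(1,0) (1,1) (2,0) (2,1) (3,0) (3,1)] -> total=8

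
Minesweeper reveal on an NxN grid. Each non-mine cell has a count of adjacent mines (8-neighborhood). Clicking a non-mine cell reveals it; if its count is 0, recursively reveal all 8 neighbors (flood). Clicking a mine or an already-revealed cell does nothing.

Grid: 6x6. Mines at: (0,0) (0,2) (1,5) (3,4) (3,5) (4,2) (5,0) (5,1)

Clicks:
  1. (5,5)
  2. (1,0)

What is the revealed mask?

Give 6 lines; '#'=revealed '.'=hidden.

Click 1 (5,5) count=0: revealed 6 new [(4,3) (4,4) (4,5) (5,3) (5,4) (5,5)] -> total=6
Click 2 (1,0) count=1: revealed 1 new [(1,0)] -> total=7

Answer: ......
#.....
......
......
...###
...###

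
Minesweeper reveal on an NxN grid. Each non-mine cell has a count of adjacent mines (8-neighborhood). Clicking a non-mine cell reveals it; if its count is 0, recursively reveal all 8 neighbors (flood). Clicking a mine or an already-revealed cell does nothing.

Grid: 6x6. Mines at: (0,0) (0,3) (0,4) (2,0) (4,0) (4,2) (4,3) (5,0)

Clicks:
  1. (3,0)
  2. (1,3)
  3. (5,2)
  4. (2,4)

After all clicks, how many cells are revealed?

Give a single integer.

Answer: 21

Derivation:
Click 1 (3,0) count=2: revealed 1 new [(3,0)] -> total=1
Click 2 (1,3) count=2: revealed 1 new [(1,3)] -> total=2
Click 3 (5,2) count=2: revealed 1 new [(5,2)] -> total=3
Click 4 (2,4) count=0: revealed 18 new [(1,1) (1,2) (1,4) (1,5) (2,1) (2,2) (2,3) (2,4) (2,5) (3,1) (3,2) (3,3) (3,4) (3,5) (4,4) (4,5) (5,4) (5,5)] -> total=21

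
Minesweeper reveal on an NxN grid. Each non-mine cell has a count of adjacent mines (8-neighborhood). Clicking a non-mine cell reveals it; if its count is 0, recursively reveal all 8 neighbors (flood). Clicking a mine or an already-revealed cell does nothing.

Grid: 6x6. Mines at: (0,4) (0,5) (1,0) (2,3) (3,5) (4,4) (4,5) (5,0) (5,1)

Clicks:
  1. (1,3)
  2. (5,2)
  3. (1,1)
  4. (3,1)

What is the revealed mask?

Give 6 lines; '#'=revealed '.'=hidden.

Click 1 (1,3) count=2: revealed 1 new [(1,3)] -> total=1
Click 2 (5,2) count=1: revealed 1 new [(5,2)] -> total=2
Click 3 (1,1) count=1: revealed 1 new [(1,1)] -> total=3
Click 4 (3,1) count=0: revealed 9 new [(2,0) (2,1) (2,2) (3,0) (3,1) (3,2) (4,0) (4,1) (4,2)] -> total=12

Answer: ......
.#.#..
###...
###...
###...
..#...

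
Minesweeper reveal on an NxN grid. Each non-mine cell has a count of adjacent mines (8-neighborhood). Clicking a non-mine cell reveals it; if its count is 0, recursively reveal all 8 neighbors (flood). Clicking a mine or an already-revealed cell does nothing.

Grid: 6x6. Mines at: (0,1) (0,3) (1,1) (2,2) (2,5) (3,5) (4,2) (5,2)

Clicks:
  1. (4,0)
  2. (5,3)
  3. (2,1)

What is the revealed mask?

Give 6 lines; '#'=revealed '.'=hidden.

Answer: ......
......
##....
##....
##....
##.#..

Derivation:
Click 1 (4,0) count=0: revealed 8 new [(2,0) (2,1) (3,0) (3,1) (4,0) (4,1) (5,0) (5,1)] -> total=8
Click 2 (5,3) count=2: revealed 1 new [(5,3)] -> total=9
Click 3 (2,1) count=2: revealed 0 new [(none)] -> total=9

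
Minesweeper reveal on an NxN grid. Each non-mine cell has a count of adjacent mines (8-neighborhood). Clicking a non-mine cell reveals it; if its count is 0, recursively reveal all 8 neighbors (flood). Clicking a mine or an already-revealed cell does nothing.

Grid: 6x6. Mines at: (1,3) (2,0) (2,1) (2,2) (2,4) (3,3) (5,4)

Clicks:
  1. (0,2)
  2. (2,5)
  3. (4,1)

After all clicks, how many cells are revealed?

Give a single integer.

Answer: 13

Derivation:
Click 1 (0,2) count=1: revealed 1 new [(0,2)] -> total=1
Click 2 (2,5) count=1: revealed 1 new [(2,5)] -> total=2
Click 3 (4,1) count=0: revealed 11 new [(3,0) (3,1) (3,2) (4,0) (4,1) (4,2) (4,3) (5,0) (5,1) (5,2) (5,3)] -> total=13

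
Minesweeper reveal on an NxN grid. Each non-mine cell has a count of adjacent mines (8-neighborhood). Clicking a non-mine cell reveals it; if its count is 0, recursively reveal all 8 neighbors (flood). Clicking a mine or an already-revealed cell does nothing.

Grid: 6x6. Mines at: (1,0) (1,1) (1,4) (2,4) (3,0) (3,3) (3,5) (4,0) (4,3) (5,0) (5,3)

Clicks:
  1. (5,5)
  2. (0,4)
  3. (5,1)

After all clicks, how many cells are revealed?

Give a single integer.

Click 1 (5,5) count=0: revealed 4 new [(4,4) (4,5) (5,4) (5,5)] -> total=4
Click 2 (0,4) count=1: revealed 1 new [(0,4)] -> total=5
Click 3 (5,1) count=2: revealed 1 new [(5,1)] -> total=6

Answer: 6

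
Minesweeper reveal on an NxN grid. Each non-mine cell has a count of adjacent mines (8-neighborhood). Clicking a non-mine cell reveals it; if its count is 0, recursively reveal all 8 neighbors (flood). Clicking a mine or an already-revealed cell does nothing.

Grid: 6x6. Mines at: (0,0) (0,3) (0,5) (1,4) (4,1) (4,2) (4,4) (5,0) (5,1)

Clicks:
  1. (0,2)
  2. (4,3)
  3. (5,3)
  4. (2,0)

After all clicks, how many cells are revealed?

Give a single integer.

Answer: 15

Derivation:
Click 1 (0,2) count=1: revealed 1 new [(0,2)] -> total=1
Click 2 (4,3) count=2: revealed 1 new [(4,3)] -> total=2
Click 3 (5,3) count=2: revealed 1 new [(5,3)] -> total=3
Click 4 (2,0) count=0: revealed 12 new [(1,0) (1,1) (1,2) (1,3) (2,0) (2,1) (2,2) (2,3) (3,0) (3,1) (3,2) (3,3)] -> total=15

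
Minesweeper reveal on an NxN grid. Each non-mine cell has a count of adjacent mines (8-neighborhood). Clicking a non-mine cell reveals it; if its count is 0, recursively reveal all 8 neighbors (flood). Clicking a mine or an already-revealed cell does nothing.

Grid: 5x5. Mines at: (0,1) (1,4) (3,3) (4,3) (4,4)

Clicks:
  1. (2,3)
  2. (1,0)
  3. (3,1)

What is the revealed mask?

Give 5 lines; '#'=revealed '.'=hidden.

Answer: .....
###..
####.
###..
###..

Derivation:
Click 1 (2,3) count=2: revealed 1 new [(2,3)] -> total=1
Click 2 (1,0) count=1: revealed 1 new [(1,0)] -> total=2
Click 3 (3,1) count=0: revealed 11 new [(1,1) (1,2) (2,0) (2,1) (2,2) (3,0) (3,1) (3,2) (4,0) (4,1) (4,2)] -> total=13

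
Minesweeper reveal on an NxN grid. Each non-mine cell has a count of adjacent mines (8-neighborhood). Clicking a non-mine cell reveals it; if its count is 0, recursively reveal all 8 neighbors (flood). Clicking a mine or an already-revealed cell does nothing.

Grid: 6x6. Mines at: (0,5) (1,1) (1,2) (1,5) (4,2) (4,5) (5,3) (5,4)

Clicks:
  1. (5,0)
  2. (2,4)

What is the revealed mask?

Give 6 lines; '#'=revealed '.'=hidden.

Answer: ......
......
##..#.
##....
##....
##....

Derivation:
Click 1 (5,0) count=0: revealed 8 new [(2,0) (2,1) (3,0) (3,1) (4,0) (4,1) (5,0) (5,1)] -> total=8
Click 2 (2,4) count=1: revealed 1 new [(2,4)] -> total=9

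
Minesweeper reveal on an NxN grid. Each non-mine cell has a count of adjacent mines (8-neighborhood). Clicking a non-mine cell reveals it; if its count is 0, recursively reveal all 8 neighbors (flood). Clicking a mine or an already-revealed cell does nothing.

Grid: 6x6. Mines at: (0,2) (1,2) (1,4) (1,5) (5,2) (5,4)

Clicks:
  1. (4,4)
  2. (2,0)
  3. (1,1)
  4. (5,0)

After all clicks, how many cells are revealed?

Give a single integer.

Click 1 (4,4) count=1: revealed 1 new [(4,4)] -> total=1
Click 2 (2,0) count=0: revealed 23 new [(0,0) (0,1) (1,0) (1,1) (2,0) (2,1) (2,2) (2,3) (2,4) (2,5) (3,0) (3,1) (3,2) (3,3) (3,4) (3,5) (4,0) (4,1) (4,2) (4,3) (4,5) (5,0) (5,1)] -> total=24
Click 3 (1,1) count=2: revealed 0 new [(none)] -> total=24
Click 4 (5,0) count=0: revealed 0 new [(none)] -> total=24

Answer: 24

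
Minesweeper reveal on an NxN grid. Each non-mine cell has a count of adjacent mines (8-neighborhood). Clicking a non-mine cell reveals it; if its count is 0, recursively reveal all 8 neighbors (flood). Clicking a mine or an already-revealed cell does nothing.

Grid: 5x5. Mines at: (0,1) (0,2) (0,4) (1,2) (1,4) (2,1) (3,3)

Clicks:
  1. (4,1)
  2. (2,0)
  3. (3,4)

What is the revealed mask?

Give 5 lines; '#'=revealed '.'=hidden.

Click 1 (4,1) count=0: revealed 6 new [(3,0) (3,1) (3,2) (4,0) (4,1) (4,2)] -> total=6
Click 2 (2,0) count=1: revealed 1 new [(2,0)] -> total=7
Click 3 (3,4) count=1: revealed 1 new [(3,4)] -> total=8

Answer: .....
.....
#....
###.#
###..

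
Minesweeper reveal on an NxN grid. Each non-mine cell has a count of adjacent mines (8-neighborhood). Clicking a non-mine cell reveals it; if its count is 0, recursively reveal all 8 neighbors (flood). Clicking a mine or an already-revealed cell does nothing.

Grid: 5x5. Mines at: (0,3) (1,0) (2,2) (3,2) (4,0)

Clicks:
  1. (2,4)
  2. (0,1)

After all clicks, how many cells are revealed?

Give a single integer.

Answer: 9

Derivation:
Click 1 (2,4) count=0: revealed 8 new [(1,3) (1,4) (2,3) (2,4) (3,3) (3,4) (4,3) (4,4)] -> total=8
Click 2 (0,1) count=1: revealed 1 new [(0,1)] -> total=9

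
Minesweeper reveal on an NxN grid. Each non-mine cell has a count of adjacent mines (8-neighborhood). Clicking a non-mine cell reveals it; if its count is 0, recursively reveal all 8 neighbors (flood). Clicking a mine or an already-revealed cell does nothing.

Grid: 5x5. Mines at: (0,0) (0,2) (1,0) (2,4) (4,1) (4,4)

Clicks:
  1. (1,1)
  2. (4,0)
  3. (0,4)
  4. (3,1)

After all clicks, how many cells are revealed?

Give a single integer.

Answer: 7

Derivation:
Click 1 (1,1) count=3: revealed 1 new [(1,1)] -> total=1
Click 2 (4,0) count=1: revealed 1 new [(4,0)] -> total=2
Click 3 (0,4) count=0: revealed 4 new [(0,3) (0,4) (1,3) (1,4)] -> total=6
Click 4 (3,1) count=1: revealed 1 new [(3,1)] -> total=7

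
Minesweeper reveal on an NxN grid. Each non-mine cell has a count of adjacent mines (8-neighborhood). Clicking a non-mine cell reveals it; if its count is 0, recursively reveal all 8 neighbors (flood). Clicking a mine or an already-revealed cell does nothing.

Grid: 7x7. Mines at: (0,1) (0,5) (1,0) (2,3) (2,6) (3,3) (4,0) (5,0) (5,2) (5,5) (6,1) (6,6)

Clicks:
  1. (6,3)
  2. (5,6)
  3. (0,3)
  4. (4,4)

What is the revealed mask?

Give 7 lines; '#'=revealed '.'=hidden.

Answer: ..###..
..###..
.......
.......
....#..
......#
...#...

Derivation:
Click 1 (6,3) count=1: revealed 1 new [(6,3)] -> total=1
Click 2 (5,6) count=2: revealed 1 new [(5,6)] -> total=2
Click 3 (0,3) count=0: revealed 6 new [(0,2) (0,3) (0,4) (1,2) (1,3) (1,4)] -> total=8
Click 4 (4,4) count=2: revealed 1 new [(4,4)] -> total=9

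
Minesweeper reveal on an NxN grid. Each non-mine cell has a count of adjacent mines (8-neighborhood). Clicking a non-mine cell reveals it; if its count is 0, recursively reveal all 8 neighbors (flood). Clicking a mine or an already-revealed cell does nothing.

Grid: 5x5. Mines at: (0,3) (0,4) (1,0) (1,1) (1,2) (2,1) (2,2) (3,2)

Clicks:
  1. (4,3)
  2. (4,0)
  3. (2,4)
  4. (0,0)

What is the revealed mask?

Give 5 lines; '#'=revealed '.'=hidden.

Answer: #....
...##
...##
##.##
##.##

Derivation:
Click 1 (4,3) count=1: revealed 1 new [(4,3)] -> total=1
Click 2 (4,0) count=0: revealed 4 new [(3,0) (3,1) (4,0) (4,1)] -> total=5
Click 3 (2,4) count=0: revealed 7 new [(1,3) (1,4) (2,3) (2,4) (3,3) (3,4) (4,4)] -> total=12
Click 4 (0,0) count=2: revealed 1 new [(0,0)] -> total=13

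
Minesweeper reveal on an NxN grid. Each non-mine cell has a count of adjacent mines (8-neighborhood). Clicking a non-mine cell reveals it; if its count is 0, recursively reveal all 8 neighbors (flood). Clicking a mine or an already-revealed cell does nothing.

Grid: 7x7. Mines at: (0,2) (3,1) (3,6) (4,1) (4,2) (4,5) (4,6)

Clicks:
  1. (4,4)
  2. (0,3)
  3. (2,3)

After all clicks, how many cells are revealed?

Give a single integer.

Answer: 19

Derivation:
Click 1 (4,4) count=1: revealed 1 new [(4,4)] -> total=1
Click 2 (0,3) count=1: revealed 1 new [(0,3)] -> total=2
Click 3 (2,3) count=0: revealed 17 new [(0,4) (0,5) (0,6) (1,2) (1,3) (1,4) (1,5) (1,6) (2,2) (2,3) (2,4) (2,5) (2,6) (3,2) (3,3) (3,4) (3,5)] -> total=19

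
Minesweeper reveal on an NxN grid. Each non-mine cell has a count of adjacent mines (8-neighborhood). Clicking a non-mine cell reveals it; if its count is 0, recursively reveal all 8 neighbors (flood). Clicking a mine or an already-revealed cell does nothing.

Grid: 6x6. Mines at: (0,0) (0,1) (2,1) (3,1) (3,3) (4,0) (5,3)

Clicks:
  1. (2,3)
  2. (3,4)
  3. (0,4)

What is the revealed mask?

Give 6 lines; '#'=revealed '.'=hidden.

Answer: ..####
..####
..####
....##
....##
....##

Derivation:
Click 1 (2,3) count=1: revealed 1 new [(2,3)] -> total=1
Click 2 (3,4) count=1: revealed 1 new [(3,4)] -> total=2
Click 3 (0,4) count=0: revealed 16 new [(0,2) (0,3) (0,4) (0,5) (1,2) (1,3) (1,4) (1,5) (2,2) (2,4) (2,5) (3,5) (4,4) (4,5) (5,4) (5,5)] -> total=18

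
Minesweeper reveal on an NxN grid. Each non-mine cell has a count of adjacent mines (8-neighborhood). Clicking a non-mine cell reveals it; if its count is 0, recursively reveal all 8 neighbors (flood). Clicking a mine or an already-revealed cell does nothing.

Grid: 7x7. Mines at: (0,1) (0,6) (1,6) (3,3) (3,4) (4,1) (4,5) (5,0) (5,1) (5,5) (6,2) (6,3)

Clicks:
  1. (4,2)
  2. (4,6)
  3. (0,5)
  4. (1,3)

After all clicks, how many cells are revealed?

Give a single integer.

Click 1 (4,2) count=3: revealed 1 new [(4,2)] -> total=1
Click 2 (4,6) count=2: revealed 1 new [(4,6)] -> total=2
Click 3 (0,5) count=2: revealed 1 new [(0,5)] -> total=3
Click 4 (1,3) count=0: revealed 11 new [(0,2) (0,3) (0,4) (1,2) (1,3) (1,4) (1,5) (2,2) (2,3) (2,4) (2,5)] -> total=14

Answer: 14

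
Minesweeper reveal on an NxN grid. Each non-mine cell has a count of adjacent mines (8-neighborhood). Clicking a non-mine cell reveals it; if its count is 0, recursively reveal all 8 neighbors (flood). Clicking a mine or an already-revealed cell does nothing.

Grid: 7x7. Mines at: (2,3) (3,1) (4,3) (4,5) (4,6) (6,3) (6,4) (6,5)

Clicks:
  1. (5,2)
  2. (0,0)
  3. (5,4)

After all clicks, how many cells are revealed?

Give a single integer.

Click 1 (5,2) count=2: revealed 1 new [(5,2)] -> total=1
Click 2 (0,0) count=0: revealed 23 new [(0,0) (0,1) (0,2) (0,3) (0,4) (0,5) (0,6) (1,0) (1,1) (1,2) (1,3) (1,4) (1,5) (1,6) (2,0) (2,1) (2,2) (2,4) (2,5) (2,6) (3,4) (3,5) (3,6)] -> total=24
Click 3 (5,4) count=5: revealed 1 new [(5,4)] -> total=25

Answer: 25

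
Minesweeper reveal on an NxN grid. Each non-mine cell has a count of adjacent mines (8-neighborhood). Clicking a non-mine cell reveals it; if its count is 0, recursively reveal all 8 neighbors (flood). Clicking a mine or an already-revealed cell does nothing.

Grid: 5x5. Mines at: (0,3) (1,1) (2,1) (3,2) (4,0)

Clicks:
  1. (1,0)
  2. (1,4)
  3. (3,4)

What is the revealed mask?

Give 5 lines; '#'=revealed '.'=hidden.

Answer: .....
#..##
...##
...##
...##

Derivation:
Click 1 (1,0) count=2: revealed 1 new [(1,0)] -> total=1
Click 2 (1,4) count=1: revealed 1 new [(1,4)] -> total=2
Click 3 (3,4) count=0: revealed 7 new [(1,3) (2,3) (2,4) (3,3) (3,4) (4,3) (4,4)] -> total=9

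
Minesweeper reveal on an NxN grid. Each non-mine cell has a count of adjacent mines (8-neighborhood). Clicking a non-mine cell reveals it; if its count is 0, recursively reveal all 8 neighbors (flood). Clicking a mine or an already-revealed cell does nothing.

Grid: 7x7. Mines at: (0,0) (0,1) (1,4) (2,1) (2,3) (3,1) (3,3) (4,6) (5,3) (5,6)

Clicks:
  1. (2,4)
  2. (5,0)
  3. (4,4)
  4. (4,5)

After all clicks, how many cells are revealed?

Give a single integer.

Answer: 12

Derivation:
Click 1 (2,4) count=3: revealed 1 new [(2,4)] -> total=1
Click 2 (5,0) count=0: revealed 9 new [(4,0) (4,1) (4,2) (5,0) (5,1) (5,2) (6,0) (6,1) (6,2)] -> total=10
Click 3 (4,4) count=2: revealed 1 new [(4,4)] -> total=11
Click 4 (4,5) count=2: revealed 1 new [(4,5)] -> total=12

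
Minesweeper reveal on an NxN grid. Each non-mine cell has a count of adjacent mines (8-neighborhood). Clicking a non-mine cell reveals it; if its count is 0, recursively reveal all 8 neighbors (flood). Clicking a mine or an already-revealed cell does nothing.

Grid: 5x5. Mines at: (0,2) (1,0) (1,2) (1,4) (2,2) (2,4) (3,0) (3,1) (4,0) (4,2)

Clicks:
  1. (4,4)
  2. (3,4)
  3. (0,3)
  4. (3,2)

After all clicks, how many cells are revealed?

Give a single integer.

Answer: 6

Derivation:
Click 1 (4,4) count=0: revealed 4 new [(3,3) (3,4) (4,3) (4,4)] -> total=4
Click 2 (3,4) count=1: revealed 0 new [(none)] -> total=4
Click 3 (0,3) count=3: revealed 1 new [(0,3)] -> total=5
Click 4 (3,2) count=3: revealed 1 new [(3,2)] -> total=6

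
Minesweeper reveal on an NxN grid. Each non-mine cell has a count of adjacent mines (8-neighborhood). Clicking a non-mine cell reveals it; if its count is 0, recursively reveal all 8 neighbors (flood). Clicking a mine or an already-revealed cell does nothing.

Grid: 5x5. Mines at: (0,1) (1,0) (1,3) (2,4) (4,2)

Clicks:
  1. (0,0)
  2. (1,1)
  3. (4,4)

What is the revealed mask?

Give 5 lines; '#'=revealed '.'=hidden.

Answer: #....
.#...
.....
...##
...##

Derivation:
Click 1 (0,0) count=2: revealed 1 new [(0,0)] -> total=1
Click 2 (1,1) count=2: revealed 1 new [(1,1)] -> total=2
Click 3 (4,4) count=0: revealed 4 new [(3,3) (3,4) (4,3) (4,4)] -> total=6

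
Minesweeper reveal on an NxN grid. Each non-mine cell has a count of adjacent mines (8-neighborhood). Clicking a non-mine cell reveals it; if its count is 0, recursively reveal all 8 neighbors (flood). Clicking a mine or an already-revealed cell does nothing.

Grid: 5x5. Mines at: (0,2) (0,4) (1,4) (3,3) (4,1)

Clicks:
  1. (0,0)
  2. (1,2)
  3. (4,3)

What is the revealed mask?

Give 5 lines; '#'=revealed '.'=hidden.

Answer: ##...
###..
###..
###..
...#.

Derivation:
Click 1 (0,0) count=0: revealed 11 new [(0,0) (0,1) (1,0) (1,1) (1,2) (2,0) (2,1) (2,2) (3,0) (3,1) (3,2)] -> total=11
Click 2 (1,2) count=1: revealed 0 new [(none)] -> total=11
Click 3 (4,3) count=1: revealed 1 new [(4,3)] -> total=12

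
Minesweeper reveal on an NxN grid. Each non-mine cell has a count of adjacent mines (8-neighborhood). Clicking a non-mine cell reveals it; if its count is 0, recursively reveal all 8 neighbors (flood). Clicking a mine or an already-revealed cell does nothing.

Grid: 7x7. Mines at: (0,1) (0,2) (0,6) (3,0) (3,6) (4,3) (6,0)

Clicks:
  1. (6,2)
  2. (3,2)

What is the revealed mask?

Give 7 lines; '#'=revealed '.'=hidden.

Answer: .......
.......
.......
..#....
....###
.######
.######

Derivation:
Click 1 (6,2) count=0: revealed 15 new [(4,4) (4,5) (4,6) (5,1) (5,2) (5,3) (5,4) (5,5) (5,6) (6,1) (6,2) (6,3) (6,4) (6,5) (6,6)] -> total=15
Click 2 (3,2) count=1: revealed 1 new [(3,2)] -> total=16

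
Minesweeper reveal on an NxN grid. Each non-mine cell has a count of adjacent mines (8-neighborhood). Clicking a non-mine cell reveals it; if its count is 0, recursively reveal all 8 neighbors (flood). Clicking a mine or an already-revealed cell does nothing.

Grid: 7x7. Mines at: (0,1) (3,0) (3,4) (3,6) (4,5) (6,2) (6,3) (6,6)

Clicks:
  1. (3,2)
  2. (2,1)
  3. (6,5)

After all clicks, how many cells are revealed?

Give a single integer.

Answer: 27

Derivation:
Click 1 (3,2) count=0: revealed 26 new [(0,2) (0,3) (0,4) (0,5) (0,6) (1,1) (1,2) (1,3) (1,4) (1,5) (1,6) (2,1) (2,2) (2,3) (2,4) (2,5) (2,6) (3,1) (3,2) (3,3) (4,1) (4,2) (4,3) (5,1) (5,2) (5,3)] -> total=26
Click 2 (2,1) count=1: revealed 0 new [(none)] -> total=26
Click 3 (6,5) count=1: revealed 1 new [(6,5)] -> total=27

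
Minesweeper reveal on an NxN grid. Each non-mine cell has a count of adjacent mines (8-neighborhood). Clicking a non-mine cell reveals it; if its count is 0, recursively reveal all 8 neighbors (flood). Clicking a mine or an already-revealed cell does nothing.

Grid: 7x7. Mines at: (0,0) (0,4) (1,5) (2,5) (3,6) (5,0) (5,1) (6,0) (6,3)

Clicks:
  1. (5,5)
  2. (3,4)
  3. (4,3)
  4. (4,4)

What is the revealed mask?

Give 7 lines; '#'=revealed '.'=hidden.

Click 1 (5,5) count=0: revealed 34 new [(0,1) (0,2) (0,3) (1,0) (1,1) (1,2) (1,3) (1,4) (2,0) (2,1) (2,2) (2,3) (2,4) (3,0) (3,1) (3,2) (3,3) (3,4) (3,5) (4,0) (4,1) (4,2) (4,3) (4,4) (4,5) (4,6) (5,2) (5,3) (5,4) (5,5) (5,6) (6,4) (6,5) (6,6)] -> total=34
Click 2 (3,4) count=1: revealed 0 new [(none)] -> total=34
Click 3 (4,3) count=0: revealed 0 new [(none)] -> total=34
Click 4 (4,4) count=0: revealed 0 new [(none)] -> total=34

Answer: .###...
#####..
#####..
######.
#######
..#####
....###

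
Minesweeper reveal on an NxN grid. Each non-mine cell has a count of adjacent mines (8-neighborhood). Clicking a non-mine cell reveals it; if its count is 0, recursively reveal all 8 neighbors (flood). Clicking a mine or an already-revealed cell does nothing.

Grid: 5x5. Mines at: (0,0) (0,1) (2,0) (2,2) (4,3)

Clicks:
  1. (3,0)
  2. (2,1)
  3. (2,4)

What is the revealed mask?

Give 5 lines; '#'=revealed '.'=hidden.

Answer: ..###
..###
.#.##
#..##
.....

Derivation:
Click 1 (3,0) count=1: revealed 1 new [(3,0)] -> total=1
Click 2 (2,1) count=2: revealed 1 new [(2,1)] -> total=2
Click 3 (2,4) count=0: revealed 10 new [(0,2) (0,3) (0,4) (1,2) (1,3) (1,4) (2,3) (2,4) (3,3) (3,4)] -> total=12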